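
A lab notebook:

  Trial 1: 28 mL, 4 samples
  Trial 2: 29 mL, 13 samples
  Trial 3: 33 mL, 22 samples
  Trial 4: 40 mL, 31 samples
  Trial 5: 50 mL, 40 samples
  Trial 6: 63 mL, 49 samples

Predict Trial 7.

79 mL, 58 samples

ML — differences are 1, 4, 7, … (increasing by 3 each time): 28, 29, 33, 40, 50, 63 → 79.
Samples — +9 each step: 4, 13, 22, 31, 40, 49 → 58.
Putting it together: 79 mL, 58 samples.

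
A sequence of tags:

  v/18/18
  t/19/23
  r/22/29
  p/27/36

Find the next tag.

Letter goes v, t, r, p → n (letters move back 2 places in the alphabet).
Second component: differences are 1, 3, 5, … (increasing by 2 each time); 18, 19, 22, 27 → 34.
Third component goes 18, 23, 29, 36 → 44 (differences are 5, 6, 7, … (increasing by 1 each time)).
Putting it together: n/34/44.

n/34/44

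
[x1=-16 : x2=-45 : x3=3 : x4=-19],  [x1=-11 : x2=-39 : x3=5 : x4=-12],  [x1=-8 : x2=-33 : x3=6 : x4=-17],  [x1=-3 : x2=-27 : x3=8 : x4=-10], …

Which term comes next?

X1: alternating steps +5, +3, +5, +3, …, so -16, -11, -8, -3 → 0.
X2: +6 each step; -45, -39, -33, -27 → -21.
X3 — alternating steps +2, +1, +2, +1, …: 3, 5, 6, 8 → 9.
X4 — alternating steps +7, −5, +7, −5, …: -19, -12, -17, -10 → -15.
So the next term is [x1=0 : x2=-21 : x3=9 : x4=-15].

[x1=0 : x2=-21 : x3=9 : x4=-15]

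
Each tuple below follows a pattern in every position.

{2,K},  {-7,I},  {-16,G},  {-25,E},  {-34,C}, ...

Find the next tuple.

First value — −9 each step: 2, -7, -16, -25, -34 → -43.
Letter — letters move back 2 places in the alphabet: K, I, G, E, C → A.
So the next tuple is {-43,A}.

{-43,A}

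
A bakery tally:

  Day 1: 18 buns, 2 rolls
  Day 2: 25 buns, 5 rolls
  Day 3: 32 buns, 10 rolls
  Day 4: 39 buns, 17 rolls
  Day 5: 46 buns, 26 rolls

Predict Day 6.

53 buns, 37 rolls

For the buns, +7 each step: 18, 25, 32, 39, 46 → 53.
Rolls: differences are 3, 5, 7, … (increasing by 2 each time); 2, 5, 10, 17, 26 → 37.
So the next record is 53 buns, 37 rolls.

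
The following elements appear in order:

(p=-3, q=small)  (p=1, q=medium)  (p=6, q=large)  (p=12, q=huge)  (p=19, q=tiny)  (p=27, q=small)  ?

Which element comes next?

(p=36, q=medium)

P: differences are 4, 5, 6, … (increasing by 1 each time); -3, 1, 6, 12, 19, 27 → 36.
Q goes small, medium, large, huge, tiny, small → medium (repeats small → medium → large → huge → tiny).
Putting it together: (p=36, q=medium).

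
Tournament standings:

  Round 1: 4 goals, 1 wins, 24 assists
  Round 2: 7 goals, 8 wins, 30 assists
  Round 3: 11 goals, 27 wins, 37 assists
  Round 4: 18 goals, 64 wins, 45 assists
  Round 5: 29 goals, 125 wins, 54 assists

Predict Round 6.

Goals: 4, 7, 11, 18, 29 → 47 (each term is the sum of the two before it).
Wins: perfect cubes: 1³, 2³, 3³, …; 1, 8, 27, 64, 125 → 216.
Assists: differences are 6, 7, 8, … (increasing by 1 each time), so 24, 30, 37, 45, 54 → 64.
Combining the parts gives 47 goals, 216 wins, 64 assists.

47 goals, 216 wins, 64 assists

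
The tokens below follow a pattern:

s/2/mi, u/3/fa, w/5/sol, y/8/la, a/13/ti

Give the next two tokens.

c/21/do, e/34/re

Letter: letters move forward 2 places in the alphabet, wrapping Z→A; s, u, w, y, a → c → e.
For the second component, each term is the sum of the two before it: 2, 3, 5, 8, 13 → 21 → 34.
For the note, runs through the solfège scale do→ti: mi, fa, sol, la, ti → do → re.
Putting the parts together: c/21/do and then e/34/re.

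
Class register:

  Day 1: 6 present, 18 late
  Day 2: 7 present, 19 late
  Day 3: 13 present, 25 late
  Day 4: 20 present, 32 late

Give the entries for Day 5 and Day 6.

Present: each term is the sum of the two before it; 6, 7, 13, 20 → 33 → 53.
Late goes 18, 19, 25, 32 → 45 → 65 (always 12 more than the present).
Putting the parts together: 33 present, 45 late and then 53 present, 65 late.

33 present, 45 late; 53 present, 65 late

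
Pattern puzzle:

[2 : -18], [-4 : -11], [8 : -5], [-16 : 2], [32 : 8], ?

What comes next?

[-64 : 15]

First coordinate: ×(-2) each step; 2, -4, 8, -16, 32 → -64.
Second coordinate — alternating steps +7, +6, +7, +6, …: -18, -11, -5, 2, 8 → 15.
Putting it together: [-64 : 15].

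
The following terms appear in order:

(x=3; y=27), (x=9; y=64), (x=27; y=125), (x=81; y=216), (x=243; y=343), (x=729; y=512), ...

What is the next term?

X: ×3 each step, so 3, 9, 27, 81, 243, 729 → 2187.
Y goes 27, 64, 125, 216, 343, 512 → 729 (perfect cubes: 3³, 4³, 5³, …).
Combining the parts gives (x=2187; y=729).

(x=2187; y=729)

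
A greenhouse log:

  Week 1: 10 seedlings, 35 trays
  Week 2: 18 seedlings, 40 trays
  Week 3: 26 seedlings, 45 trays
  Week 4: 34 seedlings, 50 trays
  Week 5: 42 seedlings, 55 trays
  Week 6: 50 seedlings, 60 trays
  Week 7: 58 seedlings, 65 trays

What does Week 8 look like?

66 seedlings, 70 trays

Seedlings — +8 each step: 10, 18, 26, 34, 42, 50, 58 → 66.
Trays: +5 each step, so 35, 40, 45, 50, 55, 60, 65 → 70.
Putting it together: 66 seedlings, 70 trays.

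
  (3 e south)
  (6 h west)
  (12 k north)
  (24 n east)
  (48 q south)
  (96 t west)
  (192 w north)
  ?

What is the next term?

First component: ×2 each step; 3, 6, 12, 24, 48, 96, 192 → 384.
For the letter, letters move forward 3 places in the alphabet: e, h, k, n, q, t, w → z.
Direction: repeats south → west → north → east, so south, west, north, east, south, west, north → east.
Putting it together: (384 z east).

(384 z east)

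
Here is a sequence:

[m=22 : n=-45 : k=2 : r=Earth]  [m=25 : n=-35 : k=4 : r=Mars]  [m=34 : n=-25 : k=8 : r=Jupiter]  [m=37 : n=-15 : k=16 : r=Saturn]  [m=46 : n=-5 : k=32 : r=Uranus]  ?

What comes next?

[m=49 : n=5 : k=64 : r=Neptune]

M — alternating steps +3, +9, +3, +9, …: 22, 25, 34, 37, 46 → 49.
N: +10 each step; -45, -35, -25, -15, -5 → 5.
K — ×2 each step: 2, 4, 8, 16, 32 → 64.
R: Earth, Mars, Jupiter, Saturn, Uranus → Neptune (runs through the planets Mercury→Neptune).
Combining the parts gives [m=49 : n=5 : k=64 : r=Neptune].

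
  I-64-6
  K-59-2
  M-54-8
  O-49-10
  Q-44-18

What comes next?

S-39-28

For the letter, letters move forward 2 places in the alphabet: I, K, M, O, Q → S.
Second component goes 64, 59, 54, 49, 44 → 39 (−5 each step).
Third component: each term is the sum of the two before it, so 6, 2, 8, 10, 18 → 28.
Combining the parts gives S-39-28.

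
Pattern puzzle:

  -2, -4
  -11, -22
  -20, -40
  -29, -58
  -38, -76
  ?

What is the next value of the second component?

First component: −9 each step; -2, -11, -20, -29, -38 → -47.
Second component goes -4, -22, -40, -58, -76 → -94 (always 2 × the first component).

-94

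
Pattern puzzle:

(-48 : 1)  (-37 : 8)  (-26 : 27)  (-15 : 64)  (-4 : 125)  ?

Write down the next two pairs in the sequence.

For the first coordinate, +11 each step: -48, -37, -26, -15, -4 → 7 → 18.
Second coordinate: 1, 8, 27, 64, 125 → 216 → 343 (perfect cubes: 1³, 2³, 3³, …).
So the next two pairs are (7 : 216) and (18 : 343).

(7 : 216), (18 : 343)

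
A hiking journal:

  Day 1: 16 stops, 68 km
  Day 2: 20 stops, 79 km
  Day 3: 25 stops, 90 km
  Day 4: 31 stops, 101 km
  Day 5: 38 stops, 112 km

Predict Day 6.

46 stops, 123 km

For the stops, differences are 4, 5, 6, … (increasing by 1 each time): 16, 20, 25, 31, 38 → 46.
Km: 68, 79, 90, 101, 112 → 123 (+11 each step).
Combining the parts gives 46 stops, 123 km.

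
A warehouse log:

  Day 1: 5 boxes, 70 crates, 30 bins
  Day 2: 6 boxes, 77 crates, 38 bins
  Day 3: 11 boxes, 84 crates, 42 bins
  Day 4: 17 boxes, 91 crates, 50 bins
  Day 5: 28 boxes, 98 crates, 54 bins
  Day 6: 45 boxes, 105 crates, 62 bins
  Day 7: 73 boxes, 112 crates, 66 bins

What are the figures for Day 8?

Boxes: each term is the sum of the two before it; 5, 6, 11, 17, 28, 45, 73 → 118.
For the crates, +7 each step: 70, 77, 84, 91, 98, 105, 112 → 119.
Bins — alternating steps +8, +4, +8, +4, …: 30, 38, 42, 50, 54, 62, 66 → 74.
Putting it together: 118 boxes, 119 crates, 74 bins.

118 boxes, 119 crates, 74 bins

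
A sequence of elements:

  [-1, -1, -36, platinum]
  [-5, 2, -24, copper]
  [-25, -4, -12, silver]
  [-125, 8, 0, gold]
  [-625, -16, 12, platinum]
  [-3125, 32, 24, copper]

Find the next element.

[-15625, -64, 36, silver]

First value: ×5 each step, so -1, -5, -25, -125, -625, -3125 → -15625.
Second value goes -1, 2, -4, 8, -16, 32 → -64 (×(-2) each step).
Third value: -36, -24, -12, 0, 12, 24 → 36 (+12 each step).
Metal — repeats platinum → copper → silver → gold: platinum, copper, silver, gold, platinum, copper → silver.
So the next element is [-15625, -64, 36, silver].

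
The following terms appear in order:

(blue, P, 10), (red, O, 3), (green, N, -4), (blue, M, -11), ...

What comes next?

(red, L, -18)

Colour goes blue, red, green, blue → red (repeats blue → red → green).
Letter: letters move back 1 place in the alphabet, so P, O, N, M → L.
Third part: −7 each step; 10, 3, -4, -11 → -18.
So the next term is (red, L, -18).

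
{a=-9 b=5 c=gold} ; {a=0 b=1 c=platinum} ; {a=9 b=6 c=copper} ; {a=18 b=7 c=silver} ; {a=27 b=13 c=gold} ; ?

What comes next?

A — +9 each step: -9, 0, 9, 18, 27 → 36.
B: each term is the sum of the two before it, so 5, 1, 6, 7, 13 → 20.
C: repeats gold → platinum → copper → silver, so gold, platinum, copper, silver, gold → platinum.
Combining the parts gives {a=36 b=20 c=platinum}.

{a=36 b=20 c=platinum}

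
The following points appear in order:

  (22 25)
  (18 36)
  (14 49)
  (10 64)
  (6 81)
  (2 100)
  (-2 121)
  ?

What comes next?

First coordinate goes 22, 18, 14, 10, 6, 2, -2 → -6 (−4 each step).
Second coordinate: perfect squares: 5², 6², 7², …; 25, 36, 49, 64, 81, 100, 121 → 144.
Putting it together: (-6 144).

(-6 144)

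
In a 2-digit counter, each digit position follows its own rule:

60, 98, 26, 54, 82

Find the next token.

10

First digit goes 6, 9, 2, 5, 8 → 1 (+3 each step, mod 10).
Second digit: −2 each step, mod 10; 0, 8, 6, 4, 2 → 0.
Combining the parts gives 10.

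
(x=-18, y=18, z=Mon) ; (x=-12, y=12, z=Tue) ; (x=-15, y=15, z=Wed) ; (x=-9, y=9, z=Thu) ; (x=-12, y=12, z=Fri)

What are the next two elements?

X — alternating steps +6, −3, +6, −3, …: -18, -12, -15, -9, -12 → -6 → -9.
Y: always the negative of the x; 18, 12, 15, 9, 12 → 6 → 9.
For the z, runs through the weekdays Mon→Sun: Mon, Tue, Wed, Thu, Fri → Sat → Sun.
So the next two elements are (x=-6, y=6, z=Sat) and (x=-9, y=9, z=Sun).

(x=-6, y=6, z=Sat), (x=-9, y=9, z=Sun)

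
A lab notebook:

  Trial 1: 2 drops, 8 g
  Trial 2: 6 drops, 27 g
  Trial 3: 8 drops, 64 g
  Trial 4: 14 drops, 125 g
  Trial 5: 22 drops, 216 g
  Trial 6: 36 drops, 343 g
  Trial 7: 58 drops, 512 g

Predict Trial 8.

Drops — each term is the sum of the two before it: 2, 6, 8, 14, 22, 36, 58 → 94.
G: perfect cubes: 2³, 3³, 4³, …, so 8, 27, 64, 125, 216, 343, 512 → 729.
Combining the parts gives 94 drops, 729 g.

94 drops, 729 g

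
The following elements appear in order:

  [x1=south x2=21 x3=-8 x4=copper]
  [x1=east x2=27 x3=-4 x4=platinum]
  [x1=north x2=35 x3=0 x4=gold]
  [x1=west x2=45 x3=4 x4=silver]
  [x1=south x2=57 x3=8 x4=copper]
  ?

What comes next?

X1 — repeats south → east → north → west: south, east, north, west, south → east.
X2 goes 21, 27, 35, 45, 57 → 71 (differences are 6, 8, 10, … (increasing by 2 each time)).
X3 goes -8, -4, 0, 4, 8 → 12 (+4 each step).
For the x4, repeats copper → platinum → gold → silver: copper, platinum, gold, silver, copper → platinum.
Combining the parts gives [x1=east x2=71 x3=12 x4=platinum].

[x1=east x2=71 x3=12 x4=platinum]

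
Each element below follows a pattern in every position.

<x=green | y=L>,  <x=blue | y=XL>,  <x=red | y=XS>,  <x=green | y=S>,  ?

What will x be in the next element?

blue

For the x, repeats green → blue → red: green, blue, red, green → blue.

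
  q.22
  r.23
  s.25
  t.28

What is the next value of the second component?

32

Second component: differences are 1, 2, 3, … (increasing by 1 each time); 22, 23, 25, 28 → 32.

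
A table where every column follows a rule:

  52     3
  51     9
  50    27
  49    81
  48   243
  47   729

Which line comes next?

For the first component, −1 each step: 52, 51, 50, 49, 48, 47 → 46.
Second component — ×3 each step: 3, 9, 27, 81, 243, 729 → 2187.
Putting it together: 46  2187.

46  2187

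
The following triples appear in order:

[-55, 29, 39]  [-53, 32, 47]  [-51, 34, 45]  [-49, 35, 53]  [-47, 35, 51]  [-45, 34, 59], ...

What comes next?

For the first part, +2 each step: -55, -53, -51, -49, -47, -45 → -43.
Second part goes 29, 32, 34, 35, 35, 34 → 32 (differences are 3, 2, 1, … (decreasing by 1 each time)).
For the third part, alternating steps +8, −2, +8, −2, …: 39, 47, 45, 53, 51, 59 → 57.
Combining the parts gives [-43, 32, 57].

[-43, 32, 57]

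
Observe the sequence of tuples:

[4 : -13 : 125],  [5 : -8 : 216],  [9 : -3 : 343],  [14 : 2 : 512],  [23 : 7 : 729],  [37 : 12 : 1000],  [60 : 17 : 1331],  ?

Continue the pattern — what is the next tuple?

[97 : 22 : 1728]

First coordinate: each term is the sum of the two before it, so 4, 5, 9, 14, 23, 37, 60 → 97.
Second coordinate: +5 each step; -13, -8, -3, 2, 7, 12, 17 → 22.
Third coordinate — perfect cubes: 5³, 6³, 7³, …: 125, 216, 343, 512, 729, 1000, 1331 → 1728.
Putting it together: [97 : 22 : 1728].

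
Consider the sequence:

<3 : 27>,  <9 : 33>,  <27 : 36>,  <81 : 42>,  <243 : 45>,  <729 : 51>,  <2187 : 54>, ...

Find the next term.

First part: 3, 9, 27, 81, 243, 729, 2187 → 6561 (×3 each step).
Second part — alternating steps +6, +3, +6, +3, …: 27, 33, 36, 42, 45, 51, 54 → 60.
Putting it together: <6561 : 60>.

<6561 : 60>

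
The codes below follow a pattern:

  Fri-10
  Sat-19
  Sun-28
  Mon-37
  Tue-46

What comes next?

Wed-55

For the day, runs through the weekdays Mon→Sun: Fri, Sat, Sun, Mon, Tue → Wed.
Second component: 10, 19, 28, 37, 46 → 55 (+9 each step).
Combining the parts gives Wed-55.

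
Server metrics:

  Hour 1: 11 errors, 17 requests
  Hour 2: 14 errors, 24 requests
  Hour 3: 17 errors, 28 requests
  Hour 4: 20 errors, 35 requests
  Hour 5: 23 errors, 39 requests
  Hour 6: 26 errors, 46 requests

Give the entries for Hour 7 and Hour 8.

Errors — +3 each step: 11, 14, 17, 20, 23, 26 → 29 → 32.
Requests — alternating steps +7, +4, +7, +4, …: 17, 24, 28, 35, 39, 46 → 50 → 57.
Putting the parts together: 29 errors, 50 requests and then 32 errors, 57 requests.

29 errors, 50 requests; 32 errors, 57 requests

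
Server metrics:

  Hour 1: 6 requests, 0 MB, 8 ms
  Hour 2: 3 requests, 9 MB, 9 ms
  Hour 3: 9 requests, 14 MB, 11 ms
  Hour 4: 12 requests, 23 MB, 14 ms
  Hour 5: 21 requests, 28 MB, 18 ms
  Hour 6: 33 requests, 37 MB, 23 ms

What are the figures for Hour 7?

54 requests, 42 MB, 29 ms

Requests goes 6, 3, 9, 12, 21, 33 → 54 (each term is the sum of the two before it).
MB: alternating steps +9, +5, +9, +5, …; 0, 9, 14, 23, 28, 37 → 42.
Ms: 8, 9, 11, 14, 18, 23 → 29 (differences are 1, 2, 3, … (increasing by 1 each time)).
Combining the parts gives 54 requests, 42 MB, 29 ms.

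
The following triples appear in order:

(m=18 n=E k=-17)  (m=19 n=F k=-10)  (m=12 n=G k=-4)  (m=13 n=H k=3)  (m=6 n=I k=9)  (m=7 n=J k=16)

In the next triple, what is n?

For the n, letters move forward 1 place in the alphabet: E, F, G, H, I, J → K.

K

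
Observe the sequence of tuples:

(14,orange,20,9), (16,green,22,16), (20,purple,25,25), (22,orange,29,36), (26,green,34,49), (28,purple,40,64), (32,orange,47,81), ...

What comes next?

For the first part, alternating steps +2, +4, +2, +4, …: 14, 16, 20, 22, 26, 28, 32 → 34.
Colour — repeats orange → green → purple: orange, green, purple, orange, green, purple, orange → green.
For the third part, differences are 2, 3, 4, … (increasing by 1 each time): 20, 22, 25, 29, 34, 40, 47 → 55.
Fourth part — perfect squares: 3², 4², 5², …: 9, 16, 25, 36, 49, 64, 81 → 100.
Combining the parts gives (34,green,55,100).

(34,green,55,100)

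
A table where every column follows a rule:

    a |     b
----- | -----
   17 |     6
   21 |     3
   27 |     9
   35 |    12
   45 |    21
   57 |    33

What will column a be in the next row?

Column a: differences are 4, 6, 8, … (increasing by 2 each time); 17, 21, 27, 35, 45, 57 → 71.

71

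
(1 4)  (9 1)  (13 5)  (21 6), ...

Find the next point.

First part — alternating steps +8, +4, +8, +4, …: 1, 9, 13, 21 → 25.
Second part: each term is the sum of the two before it, so 4, 1, 5, 6 → 11.
Combining the parts gives (25 11).

(25 11)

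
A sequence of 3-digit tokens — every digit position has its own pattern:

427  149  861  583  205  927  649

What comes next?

361

First digit goes 4, 1, 8, 5, 2, 9, 6 → 3 (−3 each step, mod 10).
Second digit goes 2, 4, 6, 8, 0, 2, 4 → 6 (+2 each step, mod 10).
For the third digit, +2 each step, mod 10: 7, 9, 1, 3, 5, 7, 9 → 1.
Combining the parts gives 361.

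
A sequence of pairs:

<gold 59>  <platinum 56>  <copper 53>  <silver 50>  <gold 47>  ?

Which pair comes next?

Metal: gold, platinum, copper, silver, gold → platinum (repeats gold → platinum → copper → silver).
Second coordinate: −3 each step, so 59, 56, 53, 50, 47 → 44.
Combining the parts gives <platinum 44>.

<platinum 44>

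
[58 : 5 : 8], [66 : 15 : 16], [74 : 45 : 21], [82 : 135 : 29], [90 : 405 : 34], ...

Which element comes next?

For the first part, +8 each step: 58, 66, 74, 82, 90 → 98.
For the second part, ×3 each step: 5, 15, 45, 135, 405 → 1215.
Third part: alternating steps +8, +5, +8, +5, …; 8, 16, 21, 29, 34 → 42.
Combining the parts gives [98 : 1215 : 42].

[98 : 1215 : 42]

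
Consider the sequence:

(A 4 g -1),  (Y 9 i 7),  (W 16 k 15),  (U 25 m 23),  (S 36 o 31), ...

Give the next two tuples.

For the first letter, letters move back 2 places in the alphabet, wrapping A→Z: A, Y, W, U, S → Q → O.
Second entry goes 4, 9, 16, 25, 36 → 49 → 64 (perfect squares: 2², 3², 4², …).
Second letter — letters move forward 2 places in the alphabet: g, i, k, m, o → q → s.
Fourth entry: -1, 7, 15, 23, 31 → 39 → 47 (+8 each step).
Putting the parts together: (Q 49 q 39) and then (O 64 s 47).

(Q 49 q 39), (O 64 s 47)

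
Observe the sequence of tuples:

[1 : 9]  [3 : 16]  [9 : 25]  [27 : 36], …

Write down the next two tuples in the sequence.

[81 : 49], [243 : 64]

First component: 1, 3, 9, 27 → 81 → 243 (×3 each step).
For the second component, perfect squares: 3², 4², 5², …: 9, 16, 25, 36 → 49 → 64.
So the next two tuples are [81 : 49] and [243 : 64].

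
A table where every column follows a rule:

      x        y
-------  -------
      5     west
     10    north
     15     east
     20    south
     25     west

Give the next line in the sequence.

30  north

Column x — +5 each step: 5, 10, 15, 20, 25 → 30.
Column y: repeats west → north → east → south, so west, north, east, south, west → north.
Combining the parts gives 30  north.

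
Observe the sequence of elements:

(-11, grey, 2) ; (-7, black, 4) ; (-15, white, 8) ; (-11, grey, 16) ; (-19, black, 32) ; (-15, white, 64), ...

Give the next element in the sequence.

First slot: alternating steps +4, −8, +4, −8, …; -11, -7, -15, -11, -19, -15 → -23.
Shade goes grey, black, white, grey, black, white → grey (repeats grey → black → white).
For the third slot, ×2 each step: 2, 4, 8, 16, 32, 64 → 128.
Combining the parts gives (-23, grey, 128).

(-23, grey, 128)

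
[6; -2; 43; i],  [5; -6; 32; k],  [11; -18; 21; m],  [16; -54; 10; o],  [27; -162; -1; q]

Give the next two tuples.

[43; -486; -12; s], [70; -1458; -23; u]

First coordinate goes 6, 5, 11, 16, 27 → 43 → 70 (each term is the sum of the two before it).
For the second coordinate, ×3 each step: -2, -6, -18, -54, -162 → -486 → -1458.
Third coordinate: −11 each step; 43, 32, 21, 10, -1 → -12 → -23.
For the letter, letters move forward 2 places in the alphabet: i, k, m, o, q → s → u.
So the next two tuples are [43; -486; -12; s] and [70; -1458; -23; u].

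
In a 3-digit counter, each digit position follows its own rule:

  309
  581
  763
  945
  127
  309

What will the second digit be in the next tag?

8

Second digit goes 0, 8, 6, 4, 2, 0 → 8 (−2 each step, mod 10).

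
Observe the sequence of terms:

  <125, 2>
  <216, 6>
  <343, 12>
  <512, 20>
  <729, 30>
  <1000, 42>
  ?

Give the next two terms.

<1331, 56>, <1728, 72>

First entry goes 125, 216, 343, 512, 729, 1000 → 1331 → 1728 (perfect cubes: 5³, 6³, 7³, …).
For the second entry, differences are 4, 6, 8, … (increasing by 2 each time): 2, 6, 12, 20, 30, 42 → 56 → 72.
So the next two terms are <1331, 56> and <1728, 72>.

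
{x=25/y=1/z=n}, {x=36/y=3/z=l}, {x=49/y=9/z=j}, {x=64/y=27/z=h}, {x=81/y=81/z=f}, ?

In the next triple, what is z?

d

Z goes n, l, j, h, f → d (letters move back 2 places in the alphabet).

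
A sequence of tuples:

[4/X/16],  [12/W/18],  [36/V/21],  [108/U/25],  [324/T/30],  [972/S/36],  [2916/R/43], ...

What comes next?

First value — ×3 each step: 4, 12, 36, 108, 324, 972, 2916 → 8748.
Letter — letters move back 1 place in the alphabet: X, W, V, U, T, S, R → Q.
Third value: differences are 2, 3, 4, … (increasing by 1 each time); 16, 18, 21, 25, 30, 36, 43 → 51.
So the next tuple is [8748/Q/51].

[8748/Q/51]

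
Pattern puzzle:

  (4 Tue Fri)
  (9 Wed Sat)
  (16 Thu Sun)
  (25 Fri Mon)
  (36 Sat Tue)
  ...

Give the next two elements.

First slot: perfect squares: 2², 3², 4², …, so 4, 9, 16, 25, 36 → 49 → 64.
First day goes Tue, Wed, Thu, Fri, Sat → Sun → Mon (runs through the weekdays Mon→Sun).
Second day: runs through the weekdays Mon→Sun, so Fri, Sat, Sun, Mon, Tue → Wed → Thu.
Putting the parts together: (49 Sun Wed) and then (64 Mon Thu).

(49 Sun Wed), (64 Mon Thu)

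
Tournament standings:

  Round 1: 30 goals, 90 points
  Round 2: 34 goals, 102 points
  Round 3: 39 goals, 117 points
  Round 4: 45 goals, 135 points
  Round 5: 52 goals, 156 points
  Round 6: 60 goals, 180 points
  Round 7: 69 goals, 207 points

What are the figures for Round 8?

Goals — differences are 4, 5, 6, … (increasing by 1 each time): 30, 34, 39, 45, 52, 60, 69 → 79.
For the points, always 3 × the goals: 90, 102, 117, 135, 156, 180, 207 → 237.
So the next row is 79 goals, 237 points.

79 goals, 237 points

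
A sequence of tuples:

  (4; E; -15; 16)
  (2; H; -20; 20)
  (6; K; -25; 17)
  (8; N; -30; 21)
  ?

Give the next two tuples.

(14; Q; -35; 18), (22; T; -40; 22)

First part: 4, 2, 6, 8 → 14 → 22 (each term is the sum of the two before it).
Letter: letters move forward 3 places in the alphabet; E, H, K, N → Q → T.
Third part goes -15, -20, -25, -30 → -35 → -40 (−5 each step).
Fourth part — alternating steps +4, −3, +4, −3, …: 16, 20, 17, 21 → 18 → 22.
Putting the parts together: (14; Q; -35; 18) and then (22; T; -40; 22).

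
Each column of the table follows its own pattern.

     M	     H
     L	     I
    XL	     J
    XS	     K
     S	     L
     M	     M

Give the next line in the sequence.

Size: repeats M → L → XL → XS → S; M, L, XL, XS, S, M → L.
Letter: H, I, J, K, L, M → N (letters move forward 1 place in the alphabet).
Combining the parts gives L  N.

L  N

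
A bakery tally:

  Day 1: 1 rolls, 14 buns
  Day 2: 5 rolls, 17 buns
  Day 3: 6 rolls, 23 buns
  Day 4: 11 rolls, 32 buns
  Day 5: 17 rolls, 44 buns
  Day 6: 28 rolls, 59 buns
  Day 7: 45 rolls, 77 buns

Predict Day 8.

73 rolls, 98 buns

Rolls: 1, 5, 6, 11, 17, 28, 45 → 73 (each term is the sum of the two before it).
Buns: differences are 3, 6, 9, … (increasing by 3 each time); 14, 17, 23, 32, 44, 59, 77 → 98.
So the next line is 73 rolls, 98 buns.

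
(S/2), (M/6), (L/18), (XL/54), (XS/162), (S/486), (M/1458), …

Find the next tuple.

Size: repeats S → M → L → XL → XS; S, M, L, XL, XS, S, M → L.
Second value: ×3 each step, so 2, 6, 18, 54, 162, 486, 1458 → 4374.
So the next tuple is (L/4374).

(L/4374)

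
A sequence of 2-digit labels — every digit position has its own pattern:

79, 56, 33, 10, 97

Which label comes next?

First digit: −2 each step, mod 10; 7, 5, 3, 1, 9 → 7.
Second digit: −3 each step, mod 10; 9, 6, 3, 0, 7 → 4.
So the next label is 74.

74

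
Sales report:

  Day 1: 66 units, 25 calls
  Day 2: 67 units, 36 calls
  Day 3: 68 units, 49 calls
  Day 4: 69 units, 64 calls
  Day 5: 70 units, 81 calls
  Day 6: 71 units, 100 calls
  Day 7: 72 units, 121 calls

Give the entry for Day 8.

73 units, 144 calls

Units: 66, 67, 68, 69, 70, 71, 72 → 73 (+1 each step).
Calls: perfect squares: 5², 6², 7², …; 25, 36, 49, 64, 81, 100, 121 → 144.
Putting it together: 73 units, 144 calls.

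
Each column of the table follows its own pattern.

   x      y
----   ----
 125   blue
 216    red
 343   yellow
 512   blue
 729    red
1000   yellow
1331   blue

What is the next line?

1728  red

Column x: 125, 216, 343, 512, 729, 1000, 1331 → 1728 (perfect cubes: 5³, 6³, 7³, …).
Column y goes blue, red, yellow, blue, red, yellow, blue → red (repeats blue → red → yellow).
So the next line is 1728  red.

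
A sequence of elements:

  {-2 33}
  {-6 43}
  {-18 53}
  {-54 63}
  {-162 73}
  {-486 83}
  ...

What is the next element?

{-1458 93}

First part: ×3 each step; -2, -6, -18, -54, -162, -486 → -1458.
Second part: +10 each step, so 33, 43, 53, 63, 73, 83 → 93.
Putting it together: {-1458 93}.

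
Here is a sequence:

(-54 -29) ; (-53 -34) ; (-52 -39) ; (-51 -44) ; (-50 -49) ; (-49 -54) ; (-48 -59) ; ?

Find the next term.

(-47 -64)

First component goes -54, -53, -52, -51, -50, -49, -48 → -47 (+1 each step).
For the second component, −5 each step: -29, -34, -39, -44, -49, -54, -59 → -64.
So the next term is (-47 -64).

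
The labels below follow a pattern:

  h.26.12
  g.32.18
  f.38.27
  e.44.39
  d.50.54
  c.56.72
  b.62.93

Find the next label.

Letter: letters move back 1 place in the alphabet; h, g, f, e, d, c, b → a.
Second component: 26, 32, 38, 44, 50, 56, 62 → 68 (+6 each step).
Third component: differences are 6, 9, 12, … (increasing by 3 each time), so 12, 18, 27, 39, 54, 72, 93 → 117.
So the next label is a.68.117.

a.68.117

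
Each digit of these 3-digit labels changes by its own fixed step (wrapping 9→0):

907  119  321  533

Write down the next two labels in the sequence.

745 then 957

First digit goes 9, 1, 3, 5 → 7 → 9 (+2 each step, mod 10).
Second digit: +1 each step, mod 10, so 0, 1, 2, 3 → 4 → 5.
Third digit: 7, 9, 1, 3 → 5 → 7 (+2 each step, mod 10).
So the next two labels are 745 and 957.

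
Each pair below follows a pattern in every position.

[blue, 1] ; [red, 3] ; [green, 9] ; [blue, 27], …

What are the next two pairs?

[red, 81], [green, 243]

Colour goes blue, red, green, blue → red → green (repeats blue → red → green).
Second part: ×3 each step; 1, 3, 9, 27 → 81 → 243.
Putting the parts together: [red, 81] and then [green, 243].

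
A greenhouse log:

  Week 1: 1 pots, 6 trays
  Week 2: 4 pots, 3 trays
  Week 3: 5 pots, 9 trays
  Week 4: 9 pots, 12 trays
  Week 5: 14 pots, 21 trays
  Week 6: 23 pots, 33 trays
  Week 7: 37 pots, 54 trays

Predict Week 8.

60 pots, 87 trays

Pots: each term is the sum of the two before it, so 1, 4, 5, 9, 14, 23, 37 → 60.
Trays: each term is the sum of the two before it, so 6, 3, 9, 12, 21, 33, 54 → 87.
So the next row is 60 pots, 87 trays.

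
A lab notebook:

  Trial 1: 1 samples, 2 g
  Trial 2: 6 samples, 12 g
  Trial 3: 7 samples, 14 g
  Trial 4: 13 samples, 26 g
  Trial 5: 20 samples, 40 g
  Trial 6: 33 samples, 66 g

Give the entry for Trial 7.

53 samples, 106 g

For the samples, each term is the sum of the two before it: 1, 6, 7, 13, 20, 33 → 53.
G: always 2 × the samples; 2, 12, 14, 26, 40, 66 → 106.
So the next line is 53 samples, 106 g.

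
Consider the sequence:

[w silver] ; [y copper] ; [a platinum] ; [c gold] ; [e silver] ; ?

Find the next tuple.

[g copper]

For the letter, letters move forward 2 places in the alphabet, wrapping Z→A: w, y, a, c, e → g.
Metal: repeats silver → copper → platinum → gold, so silver, copper, platinum, gold, silver → copper.
So the next tuple is [g copper].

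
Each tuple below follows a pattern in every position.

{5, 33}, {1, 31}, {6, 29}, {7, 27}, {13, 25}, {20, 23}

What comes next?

{33, 21}

First component: 5, 1, 6, 7, 13, 20 → 33 (each term is the sum of the two before it).
Second component: −2 each step, so 33, 31, 29, 27, 25, 23 → 21.
So the next tuple is {33, 21}.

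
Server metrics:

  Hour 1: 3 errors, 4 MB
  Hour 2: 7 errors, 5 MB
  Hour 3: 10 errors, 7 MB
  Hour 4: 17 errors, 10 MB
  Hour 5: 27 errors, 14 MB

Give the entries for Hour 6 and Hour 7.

Errors: each term is the sum of the two before it; 3, 7, 10, 17, 27 → 44 → 71.
MB goes 4, 5, 7, 10, 14 → 19 → 25 (differences are 1, 2, 3, … (increasing by 1 each time)).
So the next two lines are 44 errors, 19 MB and 71 errors, 25 MB.

44 errors, 19 MB; 71 errors, 25 MB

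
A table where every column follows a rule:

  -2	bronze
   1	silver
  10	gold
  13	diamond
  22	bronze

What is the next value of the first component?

25

First component: alternating steps +3, +9, +3, +9, …; -2, 1, 10, 13, 22 → 25.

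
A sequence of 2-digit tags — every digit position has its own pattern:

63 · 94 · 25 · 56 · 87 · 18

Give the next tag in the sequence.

49

For the first digit, +3 each step, mod 10: 6, 9, 2, 5, 8, 1 → 4.
Second digit: 3, 4, 5, 6, 7, 8 → 9 (+1 each step, mod 10).
Combining the parts gives 49.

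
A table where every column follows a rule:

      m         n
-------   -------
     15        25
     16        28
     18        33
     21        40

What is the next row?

25  49

Column m: differences are 1, 2, 3, … (increasing by 1 each time), so 15, 16, 18, 21 → 25.
For the column n, differences are 3, 5, 7, … (increasing by 2 each time): 25, 28, 33, 40 → 49.
Putting it together: 25  49.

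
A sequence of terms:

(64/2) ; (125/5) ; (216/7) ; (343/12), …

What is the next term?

(512/19)

First value: 64, 125, 216, 343 → 512 (perfect cubes: 4³, 5³, 6³, …).
Second value goes 2, 5, 7, 12 → 19 (each term is the sum of the two before it).
Combining the parts gives (512/19).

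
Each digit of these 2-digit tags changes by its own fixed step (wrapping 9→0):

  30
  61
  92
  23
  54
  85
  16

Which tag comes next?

47

First digit: +3 each step, mod 10, so 3, 6, 9, 2, 5, 8, 1 → 4.
Second digit: +1 each step, mod 10; 0, 1, 2, 3, 4, 5, 6 → 7.
So the next tag is 47.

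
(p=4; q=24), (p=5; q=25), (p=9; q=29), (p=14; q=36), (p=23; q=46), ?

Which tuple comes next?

(p=37; q=59)

P: each term is the sum of the two before it; 4, 5, 9, 14, 23 → 37.
Q — differences are 1, 4, 7, … (increasing by 3 each time): 24, 25, 29, 36, 46 → 59.
Combining the parts gives (p=37; q=59).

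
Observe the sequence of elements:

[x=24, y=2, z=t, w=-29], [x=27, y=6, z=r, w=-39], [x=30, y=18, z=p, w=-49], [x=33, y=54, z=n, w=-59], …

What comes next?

For the x, +3 each step: 24, 27, 30, 33 → 36.
Y goes 2, 6, 18, 54 → 162 (×3 each step).
Z: t, r, p, n → l (letters move back 2 places in the alphabet).
W: -29, -39, -49, -59 → -69 (−10 each step).
So the next element is [x=36, y=162, z=l, w=-69].

[x=36, y=162, z=l, w=-69]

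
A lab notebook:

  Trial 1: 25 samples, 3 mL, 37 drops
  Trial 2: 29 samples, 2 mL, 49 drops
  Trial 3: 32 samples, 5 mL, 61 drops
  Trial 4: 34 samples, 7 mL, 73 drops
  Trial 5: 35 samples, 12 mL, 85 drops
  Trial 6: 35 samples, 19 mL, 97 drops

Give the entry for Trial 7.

For the samples, differences are 4, 3, 2, … (decreasing by 1 each time): 25, 29, 32, 34, 35, 35 → 34.
ML goes 3, 2, 5, 7, 12, 19 → 31 (each term is the sum of the two before it).
Drops: +12 each step; 37, 49, 61, 73, 85, 97 → 109.
So the next record is 34 samples, 31 mL, 109 drops.

34 samples, 31 mL, 109 drops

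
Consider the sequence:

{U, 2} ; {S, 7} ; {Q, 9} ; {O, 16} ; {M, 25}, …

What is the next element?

Letter — letters move back 2 places in the alphabet: U, S, Q, O, M → K.
Second entry goes 2, 7, 9, 16, 25 → 41 (each term is the sum of the two before it).
So the next element is {K, 41}.

{K, 41}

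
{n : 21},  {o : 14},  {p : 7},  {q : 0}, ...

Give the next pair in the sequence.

Letter: letters move forward 1 place in the alphabet, so n, o, p, q → r.
Second slot: −7 each step; 21, 14, 7, 0 → -7.
So the next pair is {r : -7}.

{r : -7}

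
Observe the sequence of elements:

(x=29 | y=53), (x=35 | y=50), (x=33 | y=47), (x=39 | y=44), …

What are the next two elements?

For the x, alternating steps +6, −2, +6, −2, …: 29, 35, 33, 39 → 37 → 43.
For the y, −3 each step: 53, 50, 47, 44 → 41 → 38.
So the next two elements are (x=37 | y=41) and (x=43 | y=38).

(x=37 | y=41), (x=43 | y=38)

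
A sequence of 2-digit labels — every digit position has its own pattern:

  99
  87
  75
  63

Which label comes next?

First digit: −1 each step, mod 10, so 9, 8, 7, 6 → 5.
Second digit: −2 each step, mod 10; 9, 7, 5, 3 → 1.
So the next label is 51.

51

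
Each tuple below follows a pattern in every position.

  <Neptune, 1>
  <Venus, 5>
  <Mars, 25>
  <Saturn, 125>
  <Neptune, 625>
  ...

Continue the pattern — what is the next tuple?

<Venus, 3125>

Planet goes Neptune, Venus, Mars, Saturn, Neptune → Venus (repeats Neptune → Venus → Mars → Saturn).
Second value: ×5 each step, so 1, 5, 25, 125, 625 → 3125.
Combining the parts gives <Venus, 3125>.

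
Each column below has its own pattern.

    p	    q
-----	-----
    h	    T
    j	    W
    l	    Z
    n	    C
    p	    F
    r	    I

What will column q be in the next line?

L

For the column q, letters move forward 3 places in the alphabet, wrapping Z→A: T, W, Z, C, F, I → L.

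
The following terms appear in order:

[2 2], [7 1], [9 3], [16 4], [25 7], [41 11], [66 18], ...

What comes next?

[107 29]

First part — each term is the sum of the two before it: 2, 7, 9, 16, 25, 41, 66 → 107.
Second part: each term is the sum of the two before it; 2, 1, 3, 4, 7, 11, 18 → 29.
So the next term is [107 29].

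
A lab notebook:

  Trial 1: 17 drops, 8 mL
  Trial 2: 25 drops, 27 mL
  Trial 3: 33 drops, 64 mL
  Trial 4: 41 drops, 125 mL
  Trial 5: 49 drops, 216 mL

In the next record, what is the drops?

Drops: +8 each step; 17, 25, 33, 41, 49 → 57.

57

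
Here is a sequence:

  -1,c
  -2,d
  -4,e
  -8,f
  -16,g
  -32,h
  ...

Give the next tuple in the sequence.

First component — ×2 each step: -1, -2, -4, -8, -16, -32 → -64.
Letter: c, d, e, f, g, h → i (letters move forward 1 place in the alphabet).
Putting it together: -64,i.

-64,i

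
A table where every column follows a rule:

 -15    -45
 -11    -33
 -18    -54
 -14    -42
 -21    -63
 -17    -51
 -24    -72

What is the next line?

-20  -60

First component: -15, -11, -18, -14, -21, -17, -24 → -20 (alternating steps +4, −7, +4, −7, …).
Second component — always 3 × the first component: -45, -33, -54, -42, -63, -51, -72 → -60.
Combining the parts gives -20  -60.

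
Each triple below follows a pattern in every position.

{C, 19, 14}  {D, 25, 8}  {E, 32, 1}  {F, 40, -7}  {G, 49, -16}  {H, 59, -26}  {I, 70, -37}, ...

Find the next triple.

Letter: letters move forward 1 place in the alphabet; C, D, E, F, G, H, I → J.
Second entry: differences are 6, 7, 8, … (increasing by 1 each time), so 19, 25, 32, 40, 49, 59, 70 → 82.
Third entry — together with the second entry always sums to 33: 14, 8, 1, -7, -16, -26, -37 → -49.
Putting it together: {J, 82, -49}.

{J, 82, -49}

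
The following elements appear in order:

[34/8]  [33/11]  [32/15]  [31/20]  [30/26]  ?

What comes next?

First entry — −1 each step: 34, 33, 32, 31, 30 → 29.
Second entry: 8, 11, 15, 20, 26 → 33 (differences are 3, 4, 5, … (increasing by 1 each time)).
Putting it together: [29/33].

[29/33]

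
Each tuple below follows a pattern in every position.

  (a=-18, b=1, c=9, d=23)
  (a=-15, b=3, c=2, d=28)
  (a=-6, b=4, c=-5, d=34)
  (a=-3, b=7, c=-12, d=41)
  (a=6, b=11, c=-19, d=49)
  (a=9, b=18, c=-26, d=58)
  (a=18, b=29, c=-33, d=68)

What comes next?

A: alternating steps +3, +9, +3, +9, …; -18, -15, -6, -3, 6, 9, 18 → 21.
B: each term is the sum of the two before it; 1, 3, 4, 7, 11, 18, 29 → 47.
C goes 9, 2, -5, -12, -19, -26, -33 → -40 (−7 each step).
D: 23, 28, 34, 41, 49, 58, 68 → 79 (differences are 5, 6, 7, … (increasing by 1 each time)).
Putting it together: (a=21, b=47, c=-40, d=79).

(a=21, b=47, c=-40, d=79)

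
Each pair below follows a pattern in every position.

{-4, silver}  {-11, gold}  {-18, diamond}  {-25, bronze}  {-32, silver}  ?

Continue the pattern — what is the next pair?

{-39, gold}

First coordinate goes -4, -11, -18, -25, -32 → -39 (−7 each step).
Rank goes silver, gold, diamond, bronze, silver → gold (repeats silver → gold → diamond → bronze).
So the next pair is {-39, gold}.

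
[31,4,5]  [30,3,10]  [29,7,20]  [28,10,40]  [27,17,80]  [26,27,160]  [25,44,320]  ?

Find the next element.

[24,71,640]

First slot — −1 each step: 31, 30, 29, 28, 27, 26, 25 → 24.
For the second slot, each term is the sum of the two before it: 4, 3, 7, 10, 17, 27, 44 → 71.
Third slot: ×2 each step, so 5, 10, 20, 40, 80, 160, 320 → 640.
Combining the parts gives [24,71,640].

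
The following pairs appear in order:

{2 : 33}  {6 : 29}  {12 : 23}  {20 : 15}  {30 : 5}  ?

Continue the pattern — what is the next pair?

{42 : -7}

First slot: differences are 4, 6, 8, … (increasing by 2 each time), so 2, 6, 12, 20, 30 → 42.
Second slot: together with the first slot always sums to 35, so 33, 29, 23, 15, 5 → -7.
Combining the parts gives {42 : -7}.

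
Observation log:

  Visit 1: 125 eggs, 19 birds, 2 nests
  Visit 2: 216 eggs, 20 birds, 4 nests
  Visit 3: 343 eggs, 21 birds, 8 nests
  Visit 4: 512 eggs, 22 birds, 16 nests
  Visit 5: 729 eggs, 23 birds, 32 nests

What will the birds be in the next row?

Birds — +1 each step: 19, 20, 21, 22, 23 → 24.

24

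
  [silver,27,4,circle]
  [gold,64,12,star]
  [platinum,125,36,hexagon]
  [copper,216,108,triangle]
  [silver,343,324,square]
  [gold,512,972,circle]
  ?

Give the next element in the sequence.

[platinum,729,2916,star]

Metal: repeats silver → gold → platinum → copper; silver, gold, platinum, copper, silver, gold → platinum.
Second component: perfect cubes: 3³, 4³, 5³, …; 27, 64, 125, 216, 343, 512 → 729.
Third component: 4, 12, 36, 108, 324, 972 → 2916 (×3 each step).
Shape — repeats circle → star → hexagon → triangle → square: circle, star, hexagon, triangle, square, circle → star.
So the next element is [platinum,729,2916,star].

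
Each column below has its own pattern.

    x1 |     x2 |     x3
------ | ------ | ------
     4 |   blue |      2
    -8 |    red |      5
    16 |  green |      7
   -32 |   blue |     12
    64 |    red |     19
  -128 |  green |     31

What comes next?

256  blue  50

Column x1 goes 4, -8, 16, -32, 64, -128 → 256 (×(-2) each step).
For the column x2, repeats blue → red → green: blue, red, green, blue, red, green → blue.
Column x3 goes 2, 5, 7, 12, 19, 31 → 50 (each term is the sum of the two before it).
So the next line is 256  blue  50.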